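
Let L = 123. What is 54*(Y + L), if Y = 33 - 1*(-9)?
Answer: 8910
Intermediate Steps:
Y = 42 (Y = 33 + 9 = 42)
54*(Y + L) = 54*(42 + 123) = 54*165 = 8910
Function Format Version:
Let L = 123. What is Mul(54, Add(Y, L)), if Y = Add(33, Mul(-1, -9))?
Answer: 8910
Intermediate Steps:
Y = 42 (Y = Add(33, 9) = 42)
Mul(54, Add(Y, L)) = Mul(54, Add(42, 123)) = Mul(54, 165) = 8910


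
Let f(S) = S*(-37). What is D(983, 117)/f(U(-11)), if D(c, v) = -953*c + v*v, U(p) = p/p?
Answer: 923110/37 ≈ 24949.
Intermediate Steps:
U(p) = 1
D(c, v) = v² - 953*c (D(c, v) = -953*c + v² = v² - 953*c)
f(S) = -37*S
D(983, 117)/f(U(-11)) = (117² - 953*983)/((-37*1)) = (13689 - 936799)/(-37) = -923110*(-1/37) = 923110/37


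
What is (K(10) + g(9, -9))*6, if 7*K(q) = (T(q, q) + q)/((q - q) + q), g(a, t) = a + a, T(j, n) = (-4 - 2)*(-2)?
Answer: 3846/35 ≈ 109.89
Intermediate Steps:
T(j, n) = 12 (T(j, n) = -6*(-2) = 12)
g(a, t) = 2*a
K(q) = (12 + q)/(7*q) (K(q) = ((12 + q)/((q - q) + q))/7 = ((12 + q)/(0 + q))/7 = ((12 + q)/q)/7 = (12 + q)/(7*q))
(K(10) + g(9, -9))*6 = ((⅐)*(12 + 10)/10 + 2*9)*6 = ((⅐)*(⅒)*22 + 18)*6 = (11/35 + 18)*6 = (641/35)*6 = 3846/35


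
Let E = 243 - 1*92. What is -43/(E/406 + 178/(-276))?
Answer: 602301/3824 ≈ 157.51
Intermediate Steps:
E = 151 (E = 243 - 92 = 151)
-43/(E/406 + 178/(-276)) = -43/(151/406 + 178/(-276)) = -43/(151*(1/406) + 178*(-1/276)) = -43/(151/406 - 89/138) = -43/(-3824/14007) = -43*(-14007/3824) = 602301/3824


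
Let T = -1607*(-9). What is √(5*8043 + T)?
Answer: √54678 ≈ 233.83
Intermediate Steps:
T = 14463
√(5*8043 + T) = √(5*8043 + 14463) = √(40215 + 14463) = √54678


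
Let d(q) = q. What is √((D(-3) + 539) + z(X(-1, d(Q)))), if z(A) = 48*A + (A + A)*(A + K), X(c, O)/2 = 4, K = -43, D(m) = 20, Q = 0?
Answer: √383 ≈ 19.570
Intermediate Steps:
X(c, O) = 8 (X(c, O) = 2*4 = 8)
z(A) = 48*A + 2*A*(-43 + A) (z(A) = 48*A + (A + A)*(A - 43) = 48*A + (2*A)*(-43 + A) = 48*A + 2*A*(-43 + A))
√((D(-3) + 539) + z(X(-1, d(Q)))) = √((20 + 539) + 2*8*(-19 + 8)) = √(559 + 2*8*(-11)) = √(559 - 176) = √383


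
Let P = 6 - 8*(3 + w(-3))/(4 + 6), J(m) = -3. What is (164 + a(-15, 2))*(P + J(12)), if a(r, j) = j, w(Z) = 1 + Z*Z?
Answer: -6142/5 ≈ -1228.4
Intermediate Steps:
w(Z) = 1 + Z**2
P = -22/5 (P = 6 - 8*(3 + (1 + (-3)**2))/(4 + 6) = 6 - 8*(3 + (1 + 9))/10 = 6 - 8*(3 + 10)/10 = 6 - 104/10 = 6 - 8*13/10 = 6 - 52/5 = -22/5 ≈ -4.4000)
(164 + a(-15, 2))*(P + J(12)) = (164 + 2)*(-22/5 - 3) = 166*(-37/5) = -6142/5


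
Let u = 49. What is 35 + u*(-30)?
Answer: -1435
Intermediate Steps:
35 + u*(-30) = 35 + 49*(-30) = 35 - 1470 = -1435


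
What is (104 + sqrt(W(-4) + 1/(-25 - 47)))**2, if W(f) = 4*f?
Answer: (1248 + I*sqrt(2306))**2/144 ≈ 10800.0 + 832.36*I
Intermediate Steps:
(104 + sqrt(W(-4) + 1/(-25 - 47)))**2 = (104 + sqrt(4*(-4) + 1/(-25 - 47)))**2 = (104 + sqrt(-16 + 1/(-72)))**2 = (104 + sqrt(-16 - 1/72))**2 = (104 + sqrt(-1153/72))**2 = (104 + I*sqrt(2306)/12)**2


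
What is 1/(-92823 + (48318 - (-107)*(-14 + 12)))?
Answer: -1/44719 ≈ -2.2362e-5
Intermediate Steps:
1/(-92823 + (48318 - (-107)*(-14 + 12))) = 1/(-92823 + (48318 - (-107)*(-2))) = 1/(-92823 + (48318 - 1*214)) = 1/(-92823 + (48318 - 214)) = 1/(-92823 + 48104) = 1/(-44719) = -1/44719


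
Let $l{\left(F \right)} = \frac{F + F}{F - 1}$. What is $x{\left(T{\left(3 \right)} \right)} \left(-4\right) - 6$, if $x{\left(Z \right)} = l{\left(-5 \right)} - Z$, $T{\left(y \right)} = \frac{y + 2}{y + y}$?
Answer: $- \frac{28}{3} \approx -9.3333$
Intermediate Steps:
$T{\left(y \right)} = \frac{2 + y}{2 y}$
$l{\left(F \right)} = \frac{2 F}{-1 + F}$
$x{\left(Z \right)} = \frac{5}{3} - Z$ ($x{\left(Z \right)} = 2 \left(-5\right) \frac{1}{-1 - 5} - Z = 2 \left(-5\right) \frac{1}{-6} - Z = 2 \left(-5\right) \left(- \frac{1}{6}\right) - Z = \frac{5}{3} - Z$)
$x{\left(T{\left(3 \right)} \right)} \left(-4\right) - 6 = \left(\frac{5}{3} - \frac{2 + 3}{2 \cdot 3}\right) \left(-4\right) - 6 = \left(\frac{5}{3} - \frac{1}{2} \cdot \frac{1}{3} \cdot 5\right) \left(-4\right) - 6 = \left(\frac{5}{3} - \frac{5}{6}\right) \left(-4\right) - 6 = \frac{5}{6} \left(-4\right) - 6 = - \frac{10}{3} - 6 = - \frac{28}{3}$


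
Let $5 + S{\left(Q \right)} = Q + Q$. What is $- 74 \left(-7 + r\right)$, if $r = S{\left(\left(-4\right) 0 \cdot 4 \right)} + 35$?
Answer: $-1702$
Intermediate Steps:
$S{\left(Q \right)} = -5 + 2 Q$ ($S{\left(Q \right)} = -5 + \left(Q + Q\right) = -5 + 2 Q$)
$r = 30$ ($r = \left(-5 + 2 \left(-4\right) 0 \cdot 4\right) + 35 = \left(-5 + 2 \cdot 0 \cdot 4\right) + 35 = \left(-5 + 2 \cdot 0\right) + 35 = \left(-5 + 0\right) + 35 = -5 + 35 = 30$)
$- 74 \left(-7 + r\right) = - 74 \left(-7 + 30\right) = \left(-74\right) 23 = -1702$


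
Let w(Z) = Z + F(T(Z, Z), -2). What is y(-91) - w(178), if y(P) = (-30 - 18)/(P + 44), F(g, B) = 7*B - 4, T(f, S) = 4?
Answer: -7472/47 ≈ -158.98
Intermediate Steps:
F(g, B) = -4 + 7*B
y(P) = -48/(44 + P)
w(Z) = -18 + Z (w(Z) = Z + (-4 + 7*(-2)) = Z + (-4 - 14) = Z - 18 = -18 + Z)
y(-91) - w(178) = -48/(44 - 91) - (-18 + 178) = -48/(-47) - 1*160 = -48*(-1/47) - 160 = 48/47 - 160 = -7472/47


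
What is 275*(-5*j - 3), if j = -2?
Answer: 1925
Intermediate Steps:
275*(-5*j - 3) = 275*(-5*(-2) - 3) = 275*(10 - 3) = 275*7 = 1925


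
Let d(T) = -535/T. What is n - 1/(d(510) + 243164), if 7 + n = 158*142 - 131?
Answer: 553048842956/24802621 ≈ 22298.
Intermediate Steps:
n = 22298 (n = -7 + (158*142 - 131) = -7 + (22436 - 131) = -7 + 22305 = 22298)
n - 1/(d(510) + 243164) = 22298 - 1/(-535/510 + 243164) = 22298 - 1/(-535*1/510 + 243164) = 22298 - 1/(-107/102 + 243164) = 22298 - 1/24802621/102 = 22298 - 1*102/24802621 = 22298 - 102/24802621 = 553048842956/24802621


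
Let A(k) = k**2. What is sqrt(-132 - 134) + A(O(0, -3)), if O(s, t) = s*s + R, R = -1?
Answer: 1 + I*sqrt(266) ≈ 1.0 + 16.31*I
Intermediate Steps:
O(s, t) = -1 + s**2 (O(s, t) = s*s - 1 = s**2 - 1 = -1 + s**2)
sqrt(-132 - 134) + A(O(0, -3)) = sqrt(-132 - 134) + (-1 + 0**2)**2 = sqrt(-266) + (-1 + 0)**2 = I*sqrt(266) + (-1)**2 = I*sqrt(266) + 1 = 1 + I*sqrt(266)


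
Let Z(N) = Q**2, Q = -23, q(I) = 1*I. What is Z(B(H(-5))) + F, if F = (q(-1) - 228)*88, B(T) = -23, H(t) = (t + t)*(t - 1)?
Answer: -19623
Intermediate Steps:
q(I) = I
H(t) = 2*t*(-1 + t) (H(t) = (2*t)*(-1 + t) = 2*t*(-1 + t))
Z(N) = 529 (Z(N) = (-23)**2 = 529)
F = -20152 (F = (-1 - 228)*88 = -229*88 = -20152)
Z(B(H(-5))) + F = 529 - 20152 = -19623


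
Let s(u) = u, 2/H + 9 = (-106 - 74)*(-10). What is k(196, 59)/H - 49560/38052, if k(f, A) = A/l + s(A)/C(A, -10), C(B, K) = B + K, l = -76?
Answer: 1288043219/3373944 ≈ 381.76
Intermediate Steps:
H = 2/1791 (H = 2/(-9 + (-106 - 74)*(-10)) = 2/(-9 - 180*(-10)) = 2/(-9 + 1800) = 2/1791 ≈ 0.0011167)
k(f, A) = -A/76 + A/(-10 + A) (k(f, A) = A/(-76) + A/(A - 10) = A*(-1/76) + A/(-10 + A) = -A/76 + A/(-10 + A))
k(196, 59)/H - 49560/38052 = ((1/76)*59*(86 - 1*59)/(-10 + 59))/(2/1791) - 49560/38052 = ((1/76)*59*(86 - 59)/49)*(1791/2) - 49560*1/38052 = ((1/76)*59*(1/49)*27)*(1791/2) - 590/453 = (1593/3724)*(1791/2) - 590/453 = 2853063/7448 - 590/453 = 1288043219/3373944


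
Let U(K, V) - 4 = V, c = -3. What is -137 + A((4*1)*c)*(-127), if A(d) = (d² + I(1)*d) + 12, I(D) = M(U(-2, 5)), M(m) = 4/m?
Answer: -57815/3 ≈ -19272.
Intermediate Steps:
U(K, V) = 4 + V
I(D) = 4/9 (I(D) = 4/(4 + 5) = 4/9)
A(d) = 12 + d² + 4*d/9 (A(d) = (d² + 4*d/9) + 12 = 12 + d² + 4*d/9)
-137 + A((4*1)*c)*(-127) = -137 + (12 + ((4*1)*(-3))² + 4*((4*1)*(-3))/9)*(-127) = -137 + (12 + (4*(-3))² + 4*(4*(-3))/9)*(-127) = -137 + (12 + (-12)² + (4/9)*(-12))*(-127) = -137 + (12 + 144 - 16/3)*(-127) = -137 + (452/3)*(-127) = -137 - 57404/3 = -57815/3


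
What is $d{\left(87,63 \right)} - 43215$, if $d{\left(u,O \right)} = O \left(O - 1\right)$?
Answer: $-39309$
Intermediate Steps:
$d{\left(u,O \right)} = O \left(-1 + O\right)$ ($d{\left(u,O \right)} = O \left(O - 1\right) = O \left(-1 + O\right)$)
$d{\left(87,63 \right)} - 43215 = 63 \left(-1 + 63\right) - 43215 = 63 \cdot 62 - 43215 = 3906 - 43215 = -39309$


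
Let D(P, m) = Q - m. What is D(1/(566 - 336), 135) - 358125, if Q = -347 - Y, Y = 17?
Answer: -358624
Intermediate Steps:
Q = -364 (Q = -347 - 1*17 = -347 - 17 = -364)
D(P, m) = -364 - m
D(1/(566 - 336), 135) - 358125 = (-364 - 1*135) - 358125 = (-364 - 135) - 358125 = -499 - 358125 = -358624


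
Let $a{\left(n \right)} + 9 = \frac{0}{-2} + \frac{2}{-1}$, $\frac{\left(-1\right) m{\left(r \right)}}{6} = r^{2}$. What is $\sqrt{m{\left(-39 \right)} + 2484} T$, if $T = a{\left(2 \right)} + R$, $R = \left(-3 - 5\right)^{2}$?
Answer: $477 i \sqrt{82} \approx 4319.4 i$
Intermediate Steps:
$m{\left(r \right)} = - 6 r^{2}$
$a{\left(n \right)} = -11$ ($a{\left(n \right)} = -9 + \left(\frac{0}{-2} + \frac{2}{-1}\right) = -9 + \left(0 \left(- \frac{1}{2}\right) + 2 \left(-1\right)\right) = -9 + \left(0 - 2\right) = -9 - 2 = -11$)
$R = 64$ ($R = \left(-8\right)^{2} = 64$)
$T = 53$ ($T = -11 + 64 = 53$)
$\sqrt{m{\left(-39 \right)} + 2484} T = \sqrt{- 6 \left(-39\right)^{2} + 2484} \cdot 53 = \sqrt{\left(-6\right) 1521 + 2484} \cdot 53 = \sqrt{-9126 + 2484} \cdot 53 = \sqrt{-6642} \cdot 53 = 9 i \sqrt{82} \cdot 53 = 477 i \sqrt{82}$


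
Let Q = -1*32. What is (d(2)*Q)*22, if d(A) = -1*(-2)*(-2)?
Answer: 2816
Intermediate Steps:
Q = -32
d(A) = -4 (d(A) = 2*(-2) = -4)
(d(2)*Q)*22 = -4*(-32)*22 = 128*22 = 2816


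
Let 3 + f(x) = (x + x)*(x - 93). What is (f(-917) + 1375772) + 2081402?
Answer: 5309511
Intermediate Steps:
f(x) = -3 + 2*x*(-93 + x) (f(x) = -3 + (x + x)*(x - 93) = -3 + (2*x)*(-93 + x) = -3 + 2*x*(-93 + x))
(f(-917) + 1375772) + 2081402 = ((-3 - 186*(-917) + 2*(-917)²) + 1375772) + 2081402 = ((-3 + 170562 + 2*840889) + 1375772) + 2081402 = ((-3 + 170562 + 1681778) + 1375772) + 2081402 = (1852337 + 1375772) + 2081402 = 3228109 + 2081402 = 5309511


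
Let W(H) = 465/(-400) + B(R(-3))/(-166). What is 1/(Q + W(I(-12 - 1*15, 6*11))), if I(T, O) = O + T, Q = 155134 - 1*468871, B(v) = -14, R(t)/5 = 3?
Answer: -6640/2083220839 ≈ -3.1874e-6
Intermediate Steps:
R(t) = 15 (R(t) = 5*3 = 15)
Q = -313737 (Q = 155134 - 468871 = -313737)
W(H) = -7159/6640 (W(H) = 465/(-400) - 14/(-166) = 465*(-1/400) - 14*(-1/166) = -93/80 + 7/83 = -7159/6640)
1/(Q + W(I(-12 - 1*15, 6*11))) = 1/(-313737 - 7159/6640) = 1/(-2083220839/6640) = -6640/2083220839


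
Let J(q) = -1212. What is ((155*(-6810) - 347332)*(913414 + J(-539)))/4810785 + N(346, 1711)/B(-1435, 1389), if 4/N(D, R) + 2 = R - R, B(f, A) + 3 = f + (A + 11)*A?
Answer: -1243343637486196069/4674067301085 ≈ -2.6601e+5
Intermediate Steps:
B(f, A) = -3 + f + A*(11 + A) (B(f, A) = -3 + (f + (A + 11)*A) = -3 + (f + (11 + A)*A) = -3 + (f + A*(11 + A)) = -3 + f + A*(11 + A))
N(D, R) = -2 (N(D, R) = 4/(-2 + (R - R)) = 4/(-2 + 0) = 4/(-2) = 4*(-½) = -2)
((155*(-6810) - 347332)*(913414 + J(-539)))/4810785 + N(346, 1711)/B(-1435, 1389) = ((155*(-6810) - 347332)*(913414 - 1212))/4810785 - 2/(-3 - 1435 + 1389² + 11*1389) = ((-1055550 - 347332)*912202)*(1/4810785) - 2/(-3 - 1435 + 1929321 + 15279) = -1402882*912202*(1/4810785) - 2/1943162 = -1279711766164*1/4810785 - 2*1/1943162 = -1279711766164/4810785 - 1/971581 = -1243343637486196069/4674067301085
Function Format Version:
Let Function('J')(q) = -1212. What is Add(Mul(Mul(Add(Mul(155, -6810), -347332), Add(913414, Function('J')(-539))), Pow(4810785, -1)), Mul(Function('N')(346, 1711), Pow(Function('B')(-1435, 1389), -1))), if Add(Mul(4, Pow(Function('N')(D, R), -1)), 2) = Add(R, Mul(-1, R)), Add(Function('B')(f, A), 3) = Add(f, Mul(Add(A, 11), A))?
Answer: Rational(-1243343637486196069, 4674067301085) ≈ -2.6601e+5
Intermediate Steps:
Function('B')(f, A) = Add(-3, f, Mul(A, Add(11, A))) (Function('B')(f, A) = Add(-3, Add(f, Mul(Add(A, 11), A))) = Add(-3, Add(f, Mul(Add(11, A), A))) = Add(-3, Add(f, Mul(A, Add(11, A)))) = Add(-3, f, Mul(A, Add(11, A))))
Function('N')(D, R) = -2 (Function('N')(D, R) = Mul(4, Pow(Add(-2, Add(R, Mul(-1, R))), -1)) = Mul(4, Pow(Add(-2, 0), -1)) = Mul(4, Pow(-2, -1)) = Mul(4, Rational(-1, 2)) = -2)
Add(Mul(Mul(Add(Mul(155, -6810), -347332), Add(913414, Function('J')(-539))), Pow(4810785, -1)), Mul(Function('N')(346, 1711), Pow(Function('B')(-1435, 1389), -1))) = Add(Mul(Mul(Add(Mul(155, -6810), -347332), Add(913414, -1212)), Pow(4810785, -1)), Mul(-2, Pow(Add(-3, -1435, Pow(1389, 2), Mul(11, 1389)), -1))) = Add(Mul(Mul(Add(-1055550, -347332), 912202), Rational(1, 4810785)), Mul(-2, Pow(Add(-3, -1435, 1929321, 15279), -1))) = Add(Mul(Mul(-1402882, 912202), Rational(1, 4810785)), Mul(-2, Pow(1943162, -1))) = Add(Mul(-1279711766164, Rational(1, 4810785)), Mul(-2, Rational(1, 1943162))) = Add(Rational(-1279711766164, 4810785), Rational(-1, 971581)) = Rational(-1243343637486196069, 4674067301085)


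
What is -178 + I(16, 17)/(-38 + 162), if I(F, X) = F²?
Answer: -5454/31 ≈ -175.94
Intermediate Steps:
-178 + I(16, 17)/(-38 + 162) = -178 + 16²/(-38 + 162) = -178 + 256/124 = -178 + (1/124)*256 = -178 + 64/31 = -5454/31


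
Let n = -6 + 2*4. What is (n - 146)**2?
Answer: 20736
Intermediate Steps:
n = 2 (n = -6 + 8 = 2)
(n - 146)**2 = (2 - 146)**2 = (-144)**2 = 20736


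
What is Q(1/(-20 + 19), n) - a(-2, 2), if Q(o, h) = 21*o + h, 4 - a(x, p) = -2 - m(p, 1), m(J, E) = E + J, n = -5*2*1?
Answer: -40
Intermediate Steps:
n = -10 (n = -10*1 = -10)
a(x, p) = 7 + p (a(x, p) = 4 - (-2 - (1 + p)) = 4 - (-2 + (-1 - p)) = 4 - (-3 - p) = 4 + (3 + p) = 7 + p)
Q(o, h) = h + 21*o
Q(1/(-20 + 19), n) - a(-2, 2) = (-10 + 21/(-20 + 19)) - (7 + 2) = (-10 + 21/(-1)) - 1*9 = (-10 + 21*(-1)) - 9 = (-10 - 21) - 9 = -31 - 9 = -40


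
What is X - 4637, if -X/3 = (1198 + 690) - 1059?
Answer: -7124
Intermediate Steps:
X = -2487 (X = -3*((1198 + 690) - 1059) = -3*(1888 - 1059) = -3*829 = -2487)
X - 4637 = -2487 - 4637 = -7124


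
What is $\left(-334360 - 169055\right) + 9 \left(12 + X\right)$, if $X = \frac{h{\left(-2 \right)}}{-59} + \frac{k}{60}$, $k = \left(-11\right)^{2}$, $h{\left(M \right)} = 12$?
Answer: $- \frac{593883003}{1180} \approx -5.0329 \cdot 10^{5}$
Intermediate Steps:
$k = 121$
$X = \frac{6419}{3540}$ ($X = \frac{12}{-59} + \frac{121}{60} = 12 \left(- \frac{1}{59}\right) + 121 \cdot \frac{1}{60} = - \frac{12}{59} + \frac{121}{60} = \frac{6419}{3540} \approx 1.8133$)
$\left(-334360 - 169055\right) + 9 \left(12 + X\right) = \left(-334360 - 169055\right) + 9 \left(12 + \frac{6419}{3540}\right) = -503415 + 9 \cdot \frac{48899}{3540} = -503415 + \frac{146697}{1180} = - \frac{593883003}{1180}$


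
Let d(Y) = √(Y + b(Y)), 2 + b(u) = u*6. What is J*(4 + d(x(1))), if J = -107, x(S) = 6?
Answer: -428 - 214*√10 ≈ -1104.7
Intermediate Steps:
b(u) = -2 + 6*u (b(u) = -2 + u*6 = -2 + 6*u)
d(Y) = √(-2 + 7*Y) (d(Y) = √(Y + (-2 + 6*Y)) = √(-2 + 7*Y))
J*(4 + d(x(1))) = -107*(4 + √(-2 + 7*6)) = -107*(4 + √(-2 + 42)) = -107*(4 + √40) = -107*(4 + 2*√10) = -428 - 214*√10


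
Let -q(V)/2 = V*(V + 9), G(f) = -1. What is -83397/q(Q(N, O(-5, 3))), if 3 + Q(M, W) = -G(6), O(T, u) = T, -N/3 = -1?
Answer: -83397/28 ≈ -2978.5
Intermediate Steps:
N = 3 (N = -3*(-1) = 3)
Q(M, W) = -2 (Q(M, W) = -3 - 1*(-1) = -3 + 1 = -2)
q(V) = -2*V*(9 + V) (q(V) = -2*V*(V + 9) = -2*V*(9 + V))
-83397/q(Q(N, O(-5, 3))) = -83397*1/(4*(9 - 2)) = -83397/((-2*(-2)*7)) = -83397/28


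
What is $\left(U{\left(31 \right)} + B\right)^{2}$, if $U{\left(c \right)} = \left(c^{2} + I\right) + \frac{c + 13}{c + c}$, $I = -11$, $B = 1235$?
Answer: $\frac{4591011049}{961} \approx 4.7773 \cdot 10^{6}$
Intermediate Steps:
$U{\left(c \right)} = -11 + c^{2} + \frac{13 + c}{2 c}$ ($U{\left(c \right)} = \left(c^{2} - 11\right) + \frac{c + 13}{c + c} = \left(-11 + c^{2}\right) + \frac{13 + c}{2 c} = -11 + c^{2} + \frac{13 + c}{2 c}$)
$\left(U{\left(31 \right)} + B\right)^{2} = \left(\left(- \frac{21}{2} + 31^{2} + \frac{13}{2 \cdot 31}\right) + 1235\right)^{2} = \left(\left(- \frac{21}{2} + 961 + \frac{13}{2} \cdot \frac{1}{31}\right) + 1235\right)^{2} = \left(\left(- \frac{21}{2} + 961 + \frac{13}{62}\right) + 1235\right)^{2} = \left(\frac{29472}{31} + 1235\right)^{2} = \left(\frac{67757}{31}\right)^{2} = \frac{4591011049}{961}$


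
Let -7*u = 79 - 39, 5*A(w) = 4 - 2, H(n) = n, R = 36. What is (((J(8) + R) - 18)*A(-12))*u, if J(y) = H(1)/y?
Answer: -290/7 ≈ -41.429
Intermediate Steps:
A(w) = ⅖ (A(w) = (4 - 2)/5 = (⅕)*2 = ⅖)
J(y) = 1/y
u = -40/7 (u = -(79 - 39)/7 = -⅐*40 = -40/7 ≈ -5.7143)
(((J(8) + R) - 18)*A(-12))*u = (((1/8 + 36) - 18)*(⅖))*(-40/7) = (((⅛ + 36) - 18)*(⅖))*(-40/7) = ((289/8 - 18)*(⅖))*(-40/7) = ((145/8)*(⅖))*(-40/7) = (29/4)*(-40/7) = -290/7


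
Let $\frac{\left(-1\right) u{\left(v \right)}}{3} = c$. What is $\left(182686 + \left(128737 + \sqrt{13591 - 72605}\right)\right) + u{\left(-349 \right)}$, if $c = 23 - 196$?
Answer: $311942 + i \sqrt{59014} \approx 3.1194 \cdot 10^{5} + 242.93 i$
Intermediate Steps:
$c = -173$ ($c = 23 - 196 = -173$)
$u{\left(v \right)} = 519$ ($u{\left(v \right)} = \left(-3\right) \left(-173\right) = 519$)
$\left(182686 + \left(128737 + \sqrt{13591 - 72605}\right)\right) + u{\left(-349 \right)} = \left(182686 + \left(128737 + \sqrt{13591 - 72605}\right)\right) + 519 = \left(182686 + \left(128737 + \sqrt{-59014}\right)\right) + 519 = \left(182686 + \left(128737 + i \sqrt{59014}\right)\right) + 519 = \left(311423 + i \sqrt{59014}\right) + 519 = 311942 + i \sqrt{59014}$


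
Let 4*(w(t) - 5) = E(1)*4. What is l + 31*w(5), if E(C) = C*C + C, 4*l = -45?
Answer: 823/4 ≈ 205.75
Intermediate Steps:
l = -45/4 (l = (1/4)*(-45) = -45/4 ≈ -11.250)
E(C) = C + C**2 (E(C) = C**2 + C = C + C**2)
w(t) = 7 (w(t) = 5 + ((1*(1 + 1))*4)/4 = 5 + ((1*2)*4)/4 = 5 + (2*4)/4 = 5 + (1/4)*8 = 5 + 2 = 7)
l + 31*w(5) = -45/4 + 31*7 = -45/4 + 217 = 823/4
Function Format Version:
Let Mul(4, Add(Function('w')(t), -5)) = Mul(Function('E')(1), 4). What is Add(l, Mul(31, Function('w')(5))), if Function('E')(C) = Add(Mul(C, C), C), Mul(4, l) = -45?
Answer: Rational(823, 4) ≈ 205.75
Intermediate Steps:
l = Rational(-45, 4) (l = Mul(Rational(1, 4), -45) = Rational(-45, 4) ≈ -11.250)
Function('E')(C) = Add(C, Pow(C, 2)) (Function('E')(C) = Add(Pow(C, 2), C) = Add(C, Pow(C, 2)))
Function('w')(t) = 7 (Function('w')(t) = Add(5, Mul(Rational(1, 4), Mul(Mul(1, Add(1, 1)), 4))) = Add(5, Mul(Rational(1, 4), Mul(Mul(1, 2), 4))) = Add(5, Mul(Rational(1, 4), Mul(2, 4))) = Add(5, Mul(Rational(1, 4), 8)) = Add(5, 2) = 7)
Add(l, Mul(31, Function('w')(5))) = Add(Rational(-45, 4), Mul(31, 7)) = Add(Rational(-45, 4), 217) = Rational(823, 4)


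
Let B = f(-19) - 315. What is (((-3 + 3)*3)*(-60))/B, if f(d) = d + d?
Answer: 0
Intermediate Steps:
f(d) = 2*d
B = -353 (B = 2*(-19) - 315 = -38 - 315 = -353)
(((-3 + 3)*3)*(-60))/B = (((-3 + 3)*3)*(-60))/(-353) = ((0*3)*(-60))*(-1/353) = (0*(-60))*(-1/353) = 0*(-1/353) = 0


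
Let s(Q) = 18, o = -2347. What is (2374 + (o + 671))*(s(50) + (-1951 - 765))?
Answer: -1883204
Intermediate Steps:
(2374 + (o + 671))*(s(50) + (-1951 - 765)) = (2374 + (-2347 + 671))*(18 + (-1951 - 765)) = (2374 - 1676)*(18 - 2716) = 698*(-2698) = -1883204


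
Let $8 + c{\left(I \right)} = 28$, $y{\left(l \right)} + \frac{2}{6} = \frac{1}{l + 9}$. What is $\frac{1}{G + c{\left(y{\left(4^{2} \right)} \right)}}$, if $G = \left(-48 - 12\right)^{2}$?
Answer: $\frac{1}{3620} \approx 0.00027624$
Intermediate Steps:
$G = 3600$ ($G = \left(-60\right)^{2} = 3600$)
$y{\left(l \right)} = - \frac{1}{3} + \frac{1}{9 + l}$ ($y{\left(l \right)} = - \frac{1}{3} + \frac{1}{l + 9} = - \frac{1}{3} + \frac{1}{9 + l}$)
$c{\left(I \right)} = 20$ ($c{\left(I \right)} = -8 + 28 = 20$)
$\frac{1}{G + c{\left(y{\left(4^{2} \right)} \right)}} = \frac{1}{3600 + 20} = \frac{1}{3620}$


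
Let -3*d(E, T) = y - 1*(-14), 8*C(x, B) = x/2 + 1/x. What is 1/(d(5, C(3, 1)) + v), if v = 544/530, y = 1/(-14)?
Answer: -3710/13417 ≈ -0.27652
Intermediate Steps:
y = -1/14 ≈ -0.071429
v = 272/265 (v = 544*(1/530) = 272/265 ≈ 1.0264)
C(x, B) = 1/(8*x) + x/16 (C(x, B) = (x/2 + 1/x)/8 = (1/x + x/2)/8 = 1/(8*x) + x/16)
d(E, T) = -65/14 (d(E, T) = -(-1/14 - 1*(-14))/3 = -(-1/14 + 14)/3 = -⅓*195/14 = -65/14)
1/(d(5, C(3, 1)) + v) = 1/(-65/14 + 272/265) = 1/(-13417/3710) = -3710/13417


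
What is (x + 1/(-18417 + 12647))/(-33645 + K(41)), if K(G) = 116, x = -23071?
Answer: 133119671/193462330 ≈ 0.68809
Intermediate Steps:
(x + 1/(-18417 + 12647))/(-33645 + K(41)) = (-23071 + 1/(-18417 + 12647))/(-33645 + 116) = (-23071 + 1/(-5770))/(-33529) = (-23071 - 1/5770)*(-1/33529) = -133119671/5770*(-1/33529) = 133119671/193462330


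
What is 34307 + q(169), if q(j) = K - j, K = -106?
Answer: 34032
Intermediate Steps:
q(j) = -106 - j
34307 + q(169) = 34307 + (-106 - 1*169) = 34307 + (-106 - 169) = 34307 - 275 = 34032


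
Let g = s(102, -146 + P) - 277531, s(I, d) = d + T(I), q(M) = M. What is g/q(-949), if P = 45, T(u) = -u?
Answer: 277734/949 ≈ 292.66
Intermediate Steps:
s(I, d) = d - I
g = -277734 (g = ((-146 + 45) - 1*102) - 277531 = (-101 - 102) - 277531 = -203 - 277531 = -277734)
g/q(-949) = -277734/(-949) = -277734*(-1/949) = 277734/949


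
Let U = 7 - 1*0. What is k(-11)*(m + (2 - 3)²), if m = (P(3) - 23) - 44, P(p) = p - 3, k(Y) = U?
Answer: -462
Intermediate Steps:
U = 7 (U = 7 + 0 = 7)
k(Y) = 7
P(p) = -3 + p
m = -67 (m = ((-3 + 3) - 23) - 44 = (0 - 23) - 44 = -23 - 44 = -67)
k(-11)*(m + (2 - 3)²) = 7*(-67 + (2 - 3)²) = 7*(-67 + (-1)²) = 7*(-67 + 1) = 7*(-66) = -462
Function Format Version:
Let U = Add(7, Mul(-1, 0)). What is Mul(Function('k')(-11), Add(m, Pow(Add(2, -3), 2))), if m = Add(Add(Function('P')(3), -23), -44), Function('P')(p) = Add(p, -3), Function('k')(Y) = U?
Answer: -462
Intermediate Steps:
U = 7 (U = Add(7, 0) = 7)
Function('k')(Y) = 7
Function('P')(p) = Add(-3, p)
m = -67 (m = Add(Add(Add(-3, 3), -23), -44) = Add(Add(0, -23), -44) = Add(-23, -44) = -67)
Mul(Function('k')(-11), Add(m, Pow(Add(2, -3), 2))) = Mul(7, Add(-67, Pow(Add(2, -3), 2))) = Mul(7, Add(-67, Pow(-1, 2))) = Mul(7, Add(-67, 1)) = Mul(7, -66) = -462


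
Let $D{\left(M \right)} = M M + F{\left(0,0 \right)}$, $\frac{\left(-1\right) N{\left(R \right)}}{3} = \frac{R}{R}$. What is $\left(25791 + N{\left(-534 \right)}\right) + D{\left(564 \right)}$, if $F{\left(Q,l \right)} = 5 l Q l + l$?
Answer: $343884$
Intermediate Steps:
$N{\left(R \right)} = -3$ ($N{\left(R \right)} = - 3 \frac{R}{R} = \left(-3\right) 1 = -3$)
$F{\left(Q,l \right)} = l + 5 Q l^{2}$ ($F{\left(Q,l \right)} = 5 Q l l + l = 5 Q l^{2} + l = l + 5 Q l^{2}$)
$D{\left(M \right)} = M^{2}$ ($D{\left(M \right)} = M M + 0 \left(1 + 5 \cdot 0 \cdot 0\right) = M^{2} + 0 \left(1 + 0\right) = M^{2} + 0 \cdot 1 = M^{2} + 0 = M^{2}$)
$\left(25791 + N{\left(-534 \right)}\right) + D{\left(564 \right)} = \left(25791 - 3\right) + 564^{2} = 25788 + 318096 = 343884$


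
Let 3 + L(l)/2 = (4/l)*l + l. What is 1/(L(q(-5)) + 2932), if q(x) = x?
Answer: 1/2924 ≈ 0.00034200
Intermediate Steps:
L(l) = 2 + 2*l (L(l) = -6 + 2*((4/l)*l + l) = -6 + 2*(4 + l) = -6 + (8 + 2*l) = 2 + 2*l)
1/(L(q(-5)) + 2932) = 1/((2 + 2*(-5)) + 2932) = 1/((2 - 10) + 2932) = 1/(-8 + 2932) = 1/2924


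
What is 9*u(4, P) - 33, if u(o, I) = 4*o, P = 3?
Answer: 111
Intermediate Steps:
9*u(4, P) - 33 = 9*(4*4) - 33 = 9*16 - 33 = 144 - 33 = 111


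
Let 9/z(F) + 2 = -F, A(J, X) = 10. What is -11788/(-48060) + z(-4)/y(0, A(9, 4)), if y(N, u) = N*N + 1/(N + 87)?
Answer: 9413639/24030 ≈ 391.75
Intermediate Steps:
y(N, u) = N**2 + 1/(87 + N)
z(F) = 9/(-2 - F)
-11788/(-48060) + z(-4)/y(0, A(9, 4)) = -11788/(-48060) + (-9/(2 - 4))/(((1 + 0**3 + 87*0**2)/(87 + 0))) = -11788*(-1/48060) + (-9/(-2))/(((1 + 0 + 87*0)/87)) = 2947/12015 + (-9*(-1/2))/(((1 + 0 + 0)/87)) = 2947/12015 + 9/(2*(((1/87)*1))) = 2947/12015 + 9/(2*(1/87)) = 2947/12015 + (9/2)*87 = 2947/12015 + 783/2 = 9413639/24030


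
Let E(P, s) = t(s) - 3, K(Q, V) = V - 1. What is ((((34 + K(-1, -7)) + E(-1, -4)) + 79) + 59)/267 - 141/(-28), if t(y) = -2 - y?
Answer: 42211/7476 ≈ 5.6462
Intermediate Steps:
K(Q, V) = -1 + V
E(P, s) = -5 - s (E(P, s) = (-2 - s) - 3 = -5 - s)
((((34 + K(-1, -7)) + E(-1, -4)) + 79) + 59)/267 - 141/(-28) = ((((34 + (-1 - 7)) + (-5 - 1*(-4))) + 79) + 59)/267 - 141/(-28) = ((((34 - 8) + (-5 + 4)) + 79) + 59)*(1/267) - 141*(-1/28) = (((26 - 1) + 79) + 59)*(1/267) + 141/28 = ((25 + 79) + 59)*(1/267) + 141/28 = (104 + 59)*(1/267) + 141/28 = 163*(1/267) + 141/28 = 163/267 + 141/28 = 42211/7476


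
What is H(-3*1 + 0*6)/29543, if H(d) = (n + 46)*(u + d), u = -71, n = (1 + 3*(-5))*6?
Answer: 2812/29543 ≈ 0.095183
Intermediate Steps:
n = -84 (n = (1 - 15)*6 = -14*6 = -84)
H(d) = 2698 - 38*d (H(d) = (-84 + 46)*(-71 + d) = -38*(-71 + d) = 2698 - 38*d)
H(-3*1 + 0*6)/29543 = (2698 - 38*(-3*1 + 0*6))/29543 = (2698 - 38*(-3 + 0))*(1/29543) = (2698 - 38*(-3))*(1/29543) = (2698 + 114)*(1/29543) = 2812*(1/29543) = 2812/29543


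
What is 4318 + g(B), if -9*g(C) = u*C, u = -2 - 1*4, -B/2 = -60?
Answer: 4398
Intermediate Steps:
B = 120 (B = -2*(-60) = 120)
u = -6 (u = -2 - 4 = -6)
g(C) = 2*C/3 (g(C) = -(-2)*C/3 = 2*C/3)
4318 + g(B) = 4318 + (2/3)*120 = 4318 + 80 = 4398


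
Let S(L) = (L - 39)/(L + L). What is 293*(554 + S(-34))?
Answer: 11059285/68 ≈ 1.6264e+5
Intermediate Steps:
S(L) = (-39 + L)/(2*L) (S(L) = (-39 + L)/((2*L)) = (-39 + L)*(1/(2*L)) = (-39 + L)/(2*L))
293*(554 + S(-34)) = 293*(554 + (1/2)*(-39 - 34)/(-34)) = 293*(554 + (1/2)*(-1/34)*(-73)) = 293*(554 + 73/68) = 293*(37745/68) = 11059285/68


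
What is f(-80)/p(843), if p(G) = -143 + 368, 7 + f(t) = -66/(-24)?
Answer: -17/900 ≈ -0.018889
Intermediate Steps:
f(t) = -17/4 (f(t) = -7 - 66/(-24) = -7 - 66*(-1/24) = -7 + 11/4 = -17/4)
p(G) = 225
f(-80)/p(843) = -17/4/225 = -17/4*1/225 = -17/900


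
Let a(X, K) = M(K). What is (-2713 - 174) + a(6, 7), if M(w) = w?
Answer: -2880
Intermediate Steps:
a(X, K) = K
(-2713 - 174) + a(6, 7) = (-2713 - 174) + 7 = -2887 + 7 = -2880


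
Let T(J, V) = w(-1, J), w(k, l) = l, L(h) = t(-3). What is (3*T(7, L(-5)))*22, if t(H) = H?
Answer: 462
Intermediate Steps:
L(h) = -3
T(J, V) = J
(3*T(7, L(-5)))*22 = (3*7)*22 = 21*22 = 462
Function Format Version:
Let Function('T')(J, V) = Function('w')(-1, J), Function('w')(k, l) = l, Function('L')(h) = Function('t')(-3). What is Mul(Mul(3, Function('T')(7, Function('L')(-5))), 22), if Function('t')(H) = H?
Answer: 462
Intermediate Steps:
Function('L')(h) = -3
Function('T')(J, V) = J
Mul(Mul(3, Function('T')(7, Function('L')(-5))), 22) = Mul(Mul(3, 7), 22) = Mul(21, 22) = 462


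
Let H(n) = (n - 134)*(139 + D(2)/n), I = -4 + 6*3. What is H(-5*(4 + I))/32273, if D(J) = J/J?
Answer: -1401008/1452285 ≈ -0.96469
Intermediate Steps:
D(J) = 1
I = 14 (I = -4 + 18 = 14)
H(n) = (-134 + n)*(139 + 1/n) (H(n) = (n - 134)*(139 + 1/n) = (-134 + n)*(139 + 1/n))
H(-5*(4 + I))/32273 = (-18625 - 134*(-1/(5*(4 + 14))) + 139*(-5*(4 + 14)))/32273 = (-18625 - 134/((-5*18)) + 139*(-5*18))*(1/32273) = (-18625 - 134/(-90) + 139*(-90))*(1/32273) = (-18625 - 134*(-1/90) - 12510)*(1/32273) = (-18625 + 67/45 - 12510)*(1/32273) = -1401008/45*1/32273 = -1401008/1452285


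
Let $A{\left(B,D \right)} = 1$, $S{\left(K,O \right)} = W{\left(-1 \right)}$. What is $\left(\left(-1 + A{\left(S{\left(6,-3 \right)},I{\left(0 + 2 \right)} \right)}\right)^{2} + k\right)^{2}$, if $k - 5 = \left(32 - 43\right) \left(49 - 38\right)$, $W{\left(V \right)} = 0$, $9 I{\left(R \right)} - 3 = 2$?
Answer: $13456$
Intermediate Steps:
$I{\left(R \right)} = \frac{5}{9}$ ($I{\left(R \right)} = \frac{1}{3} + \frac{1}{9} \cdot 2 = \frac{1}{3} + \frac{2}{9} = \frac{5}{9}$)
$S{\left(K,O \right)} = 0$
$k = -116$ ($k = 5 + \left(32 - 43\right) \left(49 - 38\right) = 5 - 121 = -116$)
$\left(\left(-1 + A{\left(S{\left(6,-3 \right)},I{\left(0 + 2 \right)} \right)}\right)^{2} + k\right)^{2} = \left(\left(-1 + 1\right)^{2} - 116\right)^{2} = \left(0^{2} - 116\right)^{2} = \left(0 - 116\right)^{2} = \left(-116\right)^{2} = 13456$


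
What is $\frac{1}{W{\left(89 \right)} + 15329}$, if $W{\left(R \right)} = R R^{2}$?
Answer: $\frac{1}{720298} \approx 1.3883 \cdot 10^{-6}$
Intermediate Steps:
$W{\left(R \right)} = R^{3}$
$\frac{1}{W{\left(89 \right)} + 15329} = \frac{1}{89^{3} + 15329} = \frac{1}{704969 + 15329} = \frac{1}{720298}$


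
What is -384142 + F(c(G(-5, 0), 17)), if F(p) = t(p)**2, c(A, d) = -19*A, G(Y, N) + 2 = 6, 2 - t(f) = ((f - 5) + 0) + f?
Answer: -358861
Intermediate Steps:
t(f) = 7 - 2*f (t(f) = 2 - (((f - 5) + 0) + f) = 2 - (((-5 + f) + 0) + f) = 2 - ((-5 + f) + f) = 2 - (-5 + 2*f) = 2 + (5 - 2*f) = 7 - 2*f)
G(Y, N) = 4 (G(Y, N) = -2 + 6 = 4)
F(p) = (7 - 2*p)**2
-384142 + F(c(G(-5, 0), 17)) = -384142 + (-7 + 2*(-19*4))**2 = -384142 + (-7 + 2*(-76))**2 = -384142 + (-7 - 152)**2 = -384142 + (-159)**2 = -384142 + 25281 = -358861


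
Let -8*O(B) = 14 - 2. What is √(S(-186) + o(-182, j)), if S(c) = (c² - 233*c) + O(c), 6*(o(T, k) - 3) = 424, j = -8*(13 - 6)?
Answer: √2808222/6 ≈ 279.30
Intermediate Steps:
j = -56 (j = -8*7 = -56)
o(T, k) = 221/3 (o(T, k) = 3 + (⅙)*424 = 3 + 212/3 = 221/3)
O(B) = -3/2 (O(B) = -(14 - 2)/8 = -⅛*12 = -3/2)
S(c) = -3/2 + c² - 233*c (S(c) = (c² - 233*c) - 3/2 = -3/2 + c² - 233*c)
√(S(-186) + o(-182, j)) = √((-3/2 + (-186)² - 233*(-186)) + 221/3) = √((-3/2 + 34596 + 43338) + 221/3) = √(155865/2 + 221/3) = √(468037/6) = √2808222/6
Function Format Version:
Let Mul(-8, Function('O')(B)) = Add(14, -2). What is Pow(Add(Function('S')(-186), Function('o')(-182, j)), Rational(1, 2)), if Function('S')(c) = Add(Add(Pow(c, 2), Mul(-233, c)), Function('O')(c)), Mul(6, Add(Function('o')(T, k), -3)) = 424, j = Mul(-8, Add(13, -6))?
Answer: Mul(Rational(1, 6), Pow(2808222, Rational(1, 2))) ≈ 279.30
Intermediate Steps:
j = -56 (j = Mul(-8, 7) = -56)
Function('o')(T, k) = Rational(221, 3) (Function('o')(T, k) = Add(3, Mul(Rational(1, 6), 424)) = Add(3, Rational(212, 3)) = Rational(221, 3))
Function('O')(B) = Rational(-3, 2) (Function('O')(B) = Mul(Rational(-1, 8), Add(14, -2)) = Mul(Rational(-1, 8), 12) = Rational(-3, 2))
Function('S')(c) = Add(Rational(-3, 2), Pow(c, 2), Mul(-233, c)) (Function('S')(c) = Add(Add(Pow(c, 2), Mul(-233, c)), Rational(-3, 2)) = Add(Rational(-3, 2), Pow(c, 2), Mul(-233, c)))
Pow(Add(Function('S')(-186), Function('o')(-182, j)), Rational(1, 2)) = Pow(Add(Add(Rational(-3, 2), Pow(-186, 2), Mul(-233, -186)), Rational(221, 3)), Rational(1, 2)) = Pow(Add(Add(Rational(-3, 2), 34596, 43338), Rational(221, 3)), Rational(1, 2)) = Pow(Add(Rational(155865, 2), Rational(221, 3)), Rational(1, 2)) = Pow(Rational(468037, 6), Rational(1, 2)) = Mul(Rational(1, 6), Pow(2808222, Rational(1, 2)))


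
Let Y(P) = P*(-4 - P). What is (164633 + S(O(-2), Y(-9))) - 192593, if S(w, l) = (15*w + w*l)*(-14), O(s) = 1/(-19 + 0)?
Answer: -531660/19 ≈ -27982.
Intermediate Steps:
O(s) = -1/19 (O(s) = 1/(-19) = -1/19)
S(w, l) = -210*w - 14*l*w (S(w, l) = (15*w + l*w)*(-14) = -210*w - 14*l*w)
(164633 + S(O(-2), Y(-9))) - 192593 = (164633 - 14*(-1/19)*(15 - 1*(-9)*(4 - 9))) - 192593 = (164633 - 14*(-1/19)*(15 - 1*(-9)*(-5))) - 192593 = (164633 - 14*(-1/19)*(15 - 45)) - 192593 = (164633 - 14*(-1/19)*(-30)) - 192593 = (164633 - 420/19) - 192593 = 3127607/19 - 192593 = -531660/19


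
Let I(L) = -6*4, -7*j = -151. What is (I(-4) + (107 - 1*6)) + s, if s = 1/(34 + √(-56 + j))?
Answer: 641879/8333 - I*√1687/8333 ≈ 77.029 - 0.004929*I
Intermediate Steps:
j = 151/7 (j = -⅐*(-151) = 151/7 ≈ 21.571)
I(L) = -24
s = 1/(34 + I*√1687/7) (s = 1/(34 + √(-56 + 151/7)) = 1/(34 + √(-241/7)) = 1/(34 + I*√1687/7) ≈ 0.028561 - 0.004929*I)
(I(-4) + (107 - 1*6)) + s = (-24 + (107 - 1*6)) + (238/8333 - I*√1687/8333) = (-24 + (107 - 6)) + (238/8333 - I*√1687/8333) = (-24 + 101) + (238/8333 - I*√1687/8333) = 77 + (238/8333 - I*√1687/8333) = 641879/8333 - I*√1687/8333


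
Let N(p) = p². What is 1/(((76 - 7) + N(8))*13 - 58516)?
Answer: -1/56787 ≈ -1.7610e-5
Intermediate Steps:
1/(((76 - 7) + N(8))*13 - 58516) = 1/(((76 - 7) + 8²)*13 - 58516) = 1/((69 + 64)*13 - 58516) = 1/(133*13 - 58516) = 1/(1729 - 58516) = 1/(-56787) = -1/56787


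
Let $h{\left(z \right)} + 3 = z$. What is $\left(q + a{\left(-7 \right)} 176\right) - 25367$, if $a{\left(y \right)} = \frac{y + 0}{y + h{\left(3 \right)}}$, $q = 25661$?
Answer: $470$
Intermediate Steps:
$h{\left(z \right)} = -3 + z$
$a{\left(y \right)} = 1$ ($a{\left(y \right)} = \frac{y + 0}{y + \left(-3 + 3\right)} = \frac{y}{y + 0} = \frac{y}{y} = 1$)
$\left(q + a{\left(-7 \right)} 176\right) - 25367 = \left(25661 + 1 \cdot 176\right) - 25367 = \left(25661 + 176\right) - 25367 = 25837 - 25367 = 470$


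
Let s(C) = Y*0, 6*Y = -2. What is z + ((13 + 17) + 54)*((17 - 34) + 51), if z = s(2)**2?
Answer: 2856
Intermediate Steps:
Y = -1/3 (Y = (1/6)*(-2) = -1/3 ≈ -0.33333)
s(C) = 0 (s(C) = -1/3*0 = 0)
z = 0 (z = 0**2 = 0)
z + ((13 + 17) + 54)*((17 - 34) + 51) = 0 + ((13 + 17) + 54)*((17 - 34) + 51) = 0 + (30 + 54)*(-17 + 51) = 0 + 84*34 = 0 + 2856 = 2856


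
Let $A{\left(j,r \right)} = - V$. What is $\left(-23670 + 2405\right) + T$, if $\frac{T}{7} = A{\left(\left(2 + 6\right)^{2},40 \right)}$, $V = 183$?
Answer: $-22546$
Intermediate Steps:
$A{\left(j,r \right)} = -183$ ($A{\left(j,r \right)} = \left(-1\right) 183 = -183$)
$T = -1281$ ($T = 7 \left(-183\right) = -1281$)
$\left(-23670 + 2405\right) + T = \left(-23670 + 2405\right) - 1281 = -21265 - 1281 = -22546$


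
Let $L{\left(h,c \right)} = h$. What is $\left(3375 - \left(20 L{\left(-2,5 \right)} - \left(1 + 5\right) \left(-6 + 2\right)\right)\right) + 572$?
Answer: $3963$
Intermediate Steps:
$\left(3375 - \left(20 L{\left(-2,5 \right)} - \left(1 + 5\right) \left(-6 + 2\right)\right)\right) + 572 = \left(3375 + \left(\left(-20\right) \left(-2\right) + \left(1 + 5\right) \left(-6 + 2\right)\right)\right) + 572 = \left(3375 + \left(40 + 6 \left(-4\right)\right)\right) + 572 = \left(3375 + \left(40 - 24\right)\right) + 572 = \left(3375 + 16\right) + 572 = 3391 + 572 = 3963$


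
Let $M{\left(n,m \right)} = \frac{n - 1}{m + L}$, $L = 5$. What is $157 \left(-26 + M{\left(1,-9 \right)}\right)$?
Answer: $-4082$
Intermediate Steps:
$M{\left(n,m \right)} = \frac{-1 + n}{5 + m}$ ($M{\left(n,m \right)} = \frac{n - 1}{m + 5} = \frac{-1 + n}{5 + m}$)
$157 \left(-26 + M{\left(1,-9 \right)}\right) = 157 \left(-26 + \frac{-1 + 1}{5 - 9}\right) = 157 \left(-26 + \frac{1}{-4} \cdot 0\right) = 157 \left(-26 - 0\right) = 157 \left(-26 + 0\right) = 157 \left(-26\right) = -4082$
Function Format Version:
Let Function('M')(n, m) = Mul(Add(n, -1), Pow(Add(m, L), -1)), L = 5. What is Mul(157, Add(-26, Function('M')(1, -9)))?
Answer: -4082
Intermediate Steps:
Function('M')(n, m) = Mul(Pow(Add(5, m), -1), Add(-1, n)) (Function('M')(n, m) = Mul(Add(n, -1), Pow(Add(m, 5), -1)) = Mul(Add(-1, n), Pow(Add(5, m), -1)) = Mul(Pow(Add(5, m), -1), Add(-1, n)))
Mul(157, Add(-26, Function('M')(1, -9))) = Mul(157, Add(-26, Mul(Pow(Add(5, -9), -1), Add(-1, 1)))) = Mul(157, Add(-26, Mul(Pow(-4, -1), 0))) = Mul(157, Add(-26, Mul(Rational(-1, 4), 0))) = Mul(157, Add(-26, 0)) = Mul(157, -26) = -4082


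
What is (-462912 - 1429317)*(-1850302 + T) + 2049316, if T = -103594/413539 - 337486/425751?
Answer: 205479124509254954708326/58688214263 ≈ 3.5012e+12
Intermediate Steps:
T = -183668872048/176064642789 (T = -103594*1/413539 - 337486*1/425751 = -103594/413539 - 337486/425751 = -183668872048/176064642789 ≈ -1.0432)
(-462912 - 1429317)*(-1850302 + T) + 2049316 = (-462912 - 1429317)*(-1850302 - 183668872048/176064642789) + 2049316 = -1892229*(-325772944350644326/176064642789) + 2049316 = 205479004238558454114218/58688214263 + 2049316 = 205479124509254954708326/58688214263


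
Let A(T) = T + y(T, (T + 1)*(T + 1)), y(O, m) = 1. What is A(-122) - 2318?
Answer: -2439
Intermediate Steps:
A(T) = 1 + T (A(T) = T + 1 = 1 + T)
A(-122) - 2318 = (1 - 122) - 2318 = -121 - 2318 = -2439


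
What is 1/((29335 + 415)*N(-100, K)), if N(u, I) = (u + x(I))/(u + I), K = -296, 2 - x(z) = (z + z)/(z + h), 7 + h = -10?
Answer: 3443/25837875 ≈ 0.00013325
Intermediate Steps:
h = -17 (h = -7 - 10 = -17)
x(z) = 2 - 2*z/(-17 + z) (x(z) = 2 - (z + z)/(z - 17) = 2 - 2*z/(-17 + z))
N(u, I) = (u - 34/(-17 + I))/(I + u) (N(u, I) = (u - 34/(-17 + I))/(u + I) = (u - 34/(-17 + I))/(I + u))
1/((29335 + 415)*N(-100, K)) = 1/((29335 + 415)*(((-34 - 100*(-17 - 296))/((-17 - 296)*(-296 - 100))))) = 1/(29750*(((-34 - 100*(-313))/(-313*(-396))))) = 1/(29750*((-1/313*(-1/396)*(-34 + 31300)))) = 1/(29750*((-1/313*(-1/396)*31266))) = 1/(29750*(1737/6886)) = (1/29750)*(6886/1737) = 3443/25837875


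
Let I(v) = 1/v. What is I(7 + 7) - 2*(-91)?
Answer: 2549/14 ≈ 182.07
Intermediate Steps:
I(7 + 7) - 2*(-91) = 1/(7 + 7) - 2*(-91) = 1/14 + 182 = 2549/14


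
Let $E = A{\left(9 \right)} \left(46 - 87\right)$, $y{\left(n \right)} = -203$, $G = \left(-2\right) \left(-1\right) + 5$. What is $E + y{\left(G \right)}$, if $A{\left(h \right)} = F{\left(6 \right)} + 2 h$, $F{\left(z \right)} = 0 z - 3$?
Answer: $-818$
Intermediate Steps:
$G = 7$ ($G = 2 + 5 = 7$)
$F{\left(z \right)} = -3$ ($F{\left(z \right)} = 0 - 3 = -3$)
$A{\left(h \right)} = -3 + 2 h$
$E = -615$ ($E = \left(-3 + 2 \cdot 9\right) \left(46 - 87\right) = \left(-3 + 18\right) \left(-41\right) = 15 \left(-41\right) = -615$)
$E + y{\left(G \right)} = -615 - 203 = -818$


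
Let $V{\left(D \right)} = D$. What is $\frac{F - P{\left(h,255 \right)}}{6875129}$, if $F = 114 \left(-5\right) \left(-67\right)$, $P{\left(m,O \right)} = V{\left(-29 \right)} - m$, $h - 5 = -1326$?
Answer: $\frac{36898}{6875129} \approx 0.0053669$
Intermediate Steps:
$h = -1321$ ($h = 5 - 1326 = -1321$)
$P{\left(m,O \right)} = -29 - m$
$F = 38190$ ($F = \left(-570\right) \left(-67\right) = 38190$)
$\frac{F - P{\left(h,255 \right)}}{6875129} = \frac{38190 - \left(-29 - -1321\right)}{6875129} = \left(38190 - \left(-29 + 1321\right)\right) \frac{1}{6875129} = \left(38190 - 1292\right) \frac{1}{6875129} = 36898 \cdot \frac{1}{6875129} = \frac{36898}{6875129}$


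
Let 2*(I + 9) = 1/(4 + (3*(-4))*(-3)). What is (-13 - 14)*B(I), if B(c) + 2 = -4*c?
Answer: -18333/20 ≈ -916.65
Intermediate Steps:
I = -719/80 (I = -9 + 1/(2*(4 + (3*(-4))*(-3))) = -9 + 1/(2*(4 - 12*(-3))) = -9 + 1/(2*(4 + 36)) = -9 + (½)/40 = -9 + (½)*(1/40) = -9 + 1/80 = -719/80 ≈ -8.9875)
B(c) = -2 - 4*c
(-13 - 14)*B(I) = (-13 - 14)*(-2 - 4*(-719/80)) = -27*(-2 + 719/20) = -27*679/20 = -18333/20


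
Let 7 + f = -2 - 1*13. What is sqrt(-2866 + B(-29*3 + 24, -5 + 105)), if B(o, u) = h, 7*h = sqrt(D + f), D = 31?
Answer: I*sqrt(140413)/7 ≈ 53.531*I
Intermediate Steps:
f = -22 (f = -7 + (-2 - 1*13) = -7 + (-2 - 13) = -7 - 15 = -22)
h = 3/7 (h = sqrt(31 - 22)/7 = sqrt(9)/7 = (1/7)*3 = 3/7 ≈ 0.42857)
B(o, u) = 3/7
sqrt(-2866 + B(-29*3 + 24, -5 + 105)) = sqrt(-2866 + 3/7) = sqrt(-20059/7) = I*sqrt(140413)/7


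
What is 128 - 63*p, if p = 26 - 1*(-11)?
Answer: -2203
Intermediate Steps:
p = 37 (p = 26 + 11 = 37)
128 - 63*p = 128 - 63*37 = 128 - 2331 = -2203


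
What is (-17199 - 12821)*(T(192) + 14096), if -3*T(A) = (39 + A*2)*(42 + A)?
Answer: 567317960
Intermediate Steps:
T(A) = -(39 + 2*A)*(42 + A)/3 (T(A) = -(39 + A*2)*(42 + A)/3 = -(39 + 2*A)*(42 + A)/3)
(-17199 - 12821)*(T(192) + 14096) = (-17199 - 12821)*((-546 - 41*192 - ⅔*192²) + 14096) = -30020*((-546 - 7872 - ⅔*36864) + 14096) = -30020*((-546 - 7872 - 24576) + 14096) = -30020*(-32994 + 14096) = -30020*(-18898) = 567317960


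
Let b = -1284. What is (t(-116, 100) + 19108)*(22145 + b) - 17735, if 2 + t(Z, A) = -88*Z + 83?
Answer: 613233082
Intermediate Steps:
t(Z, A) = 81 - 88*Z (t(Z, A) = -2 + (-88*Z + 83) = -2 + (83 - 88*Z) = 81 - 88*Z)
(t(-116, 100) + 19108)*(22145 + b) - 17735 = ((81 - 88*(-116)) + 19108)*(22145 - 1284) - 17735 = ((81 + 10208) + 19108)*20861 - 17735 = (10289 + 19108)*20861 - 17735 = 29397*20861 - 17735 = 613250817 - 17735 = 613233082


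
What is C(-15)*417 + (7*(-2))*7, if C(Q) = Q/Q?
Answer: 319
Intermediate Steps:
C(Q) = 1
C(-15)*417 + (7*(-2))*7 = 1*417 + (7*(-2))*7 = 417 - 14*7 = 417 - 98 = 319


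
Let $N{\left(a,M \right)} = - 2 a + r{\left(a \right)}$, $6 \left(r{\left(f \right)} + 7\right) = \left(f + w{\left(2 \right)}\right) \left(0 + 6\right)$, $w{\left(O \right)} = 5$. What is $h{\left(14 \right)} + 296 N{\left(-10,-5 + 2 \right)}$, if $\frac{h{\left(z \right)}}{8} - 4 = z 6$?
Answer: $3072$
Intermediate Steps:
$r{\left(f \right)} = -2 + f$ ($r{\left(f \right)} = -7 + \frac{\left(f + 5\right) \left(0 + 6\right)}{6} = -7 + \frac{\left(5 + f\right) 6}{6} = -7 + \frac{30 + 6 f}{6} = -7 + \left(5 + f\right) = -2 + f$)
$N{\left(a,M \right)} = -2 - a$ ($N{\left(a,M \right)} = - 2 a + \left(-2 + a\right) = -2 - a$)
$h{\left(z \right)} = 32 + 48 z$ ($h{\left(z \right)} = 32 + 8 z 6 = 32 + 8 \cdot 6 z = 32 + 48 z$)
$h{\left(14 \right)} + 296 N{\left(-10,-5 + 2 \right)} = \left(32 + 48 \cdot 14\right) + 296 \left(-2 - -10\right) = \left(32 + 672\right) + 296 \left(-2 + 10\right) = 704 + 296 \cdot 8 = 704 + 2368 = 3072$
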